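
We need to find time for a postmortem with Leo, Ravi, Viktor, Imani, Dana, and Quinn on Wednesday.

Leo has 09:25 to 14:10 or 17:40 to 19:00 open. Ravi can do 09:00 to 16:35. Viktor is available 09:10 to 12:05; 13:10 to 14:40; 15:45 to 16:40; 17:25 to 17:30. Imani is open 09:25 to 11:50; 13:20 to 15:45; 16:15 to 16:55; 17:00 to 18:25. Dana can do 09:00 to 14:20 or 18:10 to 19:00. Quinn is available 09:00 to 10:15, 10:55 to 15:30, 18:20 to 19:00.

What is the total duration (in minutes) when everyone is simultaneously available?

Leo ∩ Ravi: 09:25-14:10.
Leo ∩ Ravi ∩ Viktor: 09:25-12:05, 13:10-14:10.
Leo ∩ Ravi ∩ Viktor ∩ Imani: 09:25-11:50, 13:20-14:10.
Leo ∩ Ravi ∩ Viktor ∩ Imani ∩ Dana: 09:25-11:50, 13:20-14:10.
Leo ∩ Ravi ∩ Viktor ∩ Imani ∩ Dana ∩ Quinn: 09:25-10:15, 10:55-11:50, 13:20-14:10.
Summing the common windows: 50 + 55 + 50 = 155 minutes.

155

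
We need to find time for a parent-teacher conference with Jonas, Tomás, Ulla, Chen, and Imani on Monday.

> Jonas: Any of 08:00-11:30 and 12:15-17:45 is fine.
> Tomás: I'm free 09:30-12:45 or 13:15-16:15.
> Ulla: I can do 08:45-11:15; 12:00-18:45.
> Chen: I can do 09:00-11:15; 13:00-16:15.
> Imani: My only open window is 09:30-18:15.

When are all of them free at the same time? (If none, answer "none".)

Jonas ∩ Tomás: 09:30-11:30, 12:15-12:45, 13:15-16:15.
Jonas ∩ Tomás ∩ Ulla: 09:30-11:15, 12:15-12:45, 13:15-16:15.
Jonas ∩ Tomás ∩ Ulla ∩ Chen: 09:30-11:15, 13:15-16:15.
Jonas ∩ Tomás ∩ Ulla ∩ Chen ∩ Imani: 09:30-11:15, 13:15-16:15.
So the common availability across everyone is 09:30-11:15, 13:15-16:15.

09:30-11:15, 13:15-16:15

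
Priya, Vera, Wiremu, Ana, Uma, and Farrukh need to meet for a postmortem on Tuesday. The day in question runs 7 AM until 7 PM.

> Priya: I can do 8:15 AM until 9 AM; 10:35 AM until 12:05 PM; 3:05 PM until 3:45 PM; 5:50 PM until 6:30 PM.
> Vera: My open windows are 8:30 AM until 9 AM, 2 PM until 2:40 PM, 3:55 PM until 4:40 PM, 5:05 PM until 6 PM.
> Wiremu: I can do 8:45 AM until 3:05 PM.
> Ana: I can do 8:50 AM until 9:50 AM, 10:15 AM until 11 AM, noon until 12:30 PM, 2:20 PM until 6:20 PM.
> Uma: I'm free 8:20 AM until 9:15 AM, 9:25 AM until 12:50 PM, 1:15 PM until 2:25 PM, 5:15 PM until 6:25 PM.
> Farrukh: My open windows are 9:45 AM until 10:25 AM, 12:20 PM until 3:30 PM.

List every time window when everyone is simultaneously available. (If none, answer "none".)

Priya ∩ Vera: 08:30-09:00, 17:50-18:00.
Priya ∩ Vera ∩ Wiremu: 08:45-09:00.
Priya ∩ Vera ∩ Wiremu ∩ Ana: 08:50-09:00.
Priya ∩ Vera ∩ Wiremu ∩ Ana ∩ Uma: 08:50-09:00.
Priya ∩ Vera ∩ Wiremu ∩ Ana ∩ Uma ∩ Farrukh: ∅.
There is no time when everyone is free.

none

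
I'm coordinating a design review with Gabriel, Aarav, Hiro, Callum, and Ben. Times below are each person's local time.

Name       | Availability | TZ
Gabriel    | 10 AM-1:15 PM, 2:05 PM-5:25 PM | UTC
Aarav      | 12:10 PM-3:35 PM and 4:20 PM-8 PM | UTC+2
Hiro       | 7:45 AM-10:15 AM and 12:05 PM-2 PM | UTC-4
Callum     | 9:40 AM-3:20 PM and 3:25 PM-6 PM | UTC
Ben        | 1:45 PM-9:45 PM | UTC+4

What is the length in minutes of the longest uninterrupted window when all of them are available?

Gabriel in UTC: 10:00-13:15, 14:05-17:25.
Aarav in UTC: 10:10-13:35, 14:20-18:00 (subtract 2h to convert from UTC+2).
Hiro in UTC: 11:45-14:15, 16:05-18:00 (add 4h to convert from UTC-4).
Callum in UTC: 09:40-15:20, 15:25-18:00.
Ben in UTC: 09:45-17:45 (subtract 4h to convert from UTC+4).
Gabriel ∩ Aarav: 10:10-13:15, 14:20-17:25.
Gabriel ∩ Aarav ∩ Hiro: 11:45-13:15, 16:05-17:25.
Gabriel ∩ Aarav ∩ Hiro ∩ Callum: 11:45-13:15, 16:05-17:25.
Gabriel ∩ Aarav ∩ Hiro ∩ Callum ∩ Ben: 11:45-13:15, 16:05-17:25.
So the common availability across everyone is 11:45-13:15, 16:05-17:25.
The longest is 11:45-13:15 at 90 minutes.

90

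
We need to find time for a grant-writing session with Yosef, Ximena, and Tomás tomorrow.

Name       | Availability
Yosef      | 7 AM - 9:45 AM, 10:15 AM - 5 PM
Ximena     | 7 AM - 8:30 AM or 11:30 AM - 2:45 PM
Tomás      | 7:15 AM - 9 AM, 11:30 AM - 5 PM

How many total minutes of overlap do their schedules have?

270

Yosef ∩ Ximena: 07:00-08:30, 11:30-14:45.
Yosef ∩ Ximena ∩ Tomás: 07:15-08:30, 11:30-14:45.
So the common availability across everyone is 07:15-08:30, 11:30-14:45.
Summing the common windows: 75 + 195 = 270 minutes.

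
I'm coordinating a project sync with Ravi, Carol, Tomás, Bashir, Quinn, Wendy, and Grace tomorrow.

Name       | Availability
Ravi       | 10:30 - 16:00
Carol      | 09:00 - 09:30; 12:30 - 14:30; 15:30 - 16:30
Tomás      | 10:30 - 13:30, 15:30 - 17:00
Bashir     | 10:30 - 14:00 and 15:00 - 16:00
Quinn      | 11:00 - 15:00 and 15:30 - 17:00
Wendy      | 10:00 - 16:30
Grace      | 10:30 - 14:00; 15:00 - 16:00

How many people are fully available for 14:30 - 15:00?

Ravi, Quinn, and Wendy can make the full 14:30-15:00 slot — that's 3.

3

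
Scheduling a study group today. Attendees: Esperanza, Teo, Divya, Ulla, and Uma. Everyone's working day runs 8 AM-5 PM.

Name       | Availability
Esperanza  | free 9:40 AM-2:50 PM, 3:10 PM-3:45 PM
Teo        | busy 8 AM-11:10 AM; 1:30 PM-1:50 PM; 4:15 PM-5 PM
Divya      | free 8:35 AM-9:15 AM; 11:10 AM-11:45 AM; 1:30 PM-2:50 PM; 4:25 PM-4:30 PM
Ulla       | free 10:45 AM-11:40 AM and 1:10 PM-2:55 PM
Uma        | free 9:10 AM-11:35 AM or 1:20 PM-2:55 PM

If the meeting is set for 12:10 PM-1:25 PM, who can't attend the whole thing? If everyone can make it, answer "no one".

Esperanza free: 09:40-14:50, 15:10-15:45.
Teo free: 11:10-13:30, 13:50-16:15 (invert busy blocks within the working day).
Divya free: 08:35-09:15, 11:10-11:45, 13:30-14:50, 16:25-16:30.
Ulla free: 10:45-11:40, 13:10-14:55.
Uma free: 09:10-11:35, 13:20-14:55.
Esperanza: free for 12:10-13:25. Teo: free for 12:10-13:25. Divya: not fully free for 12:10-13:25. Ulla: not fully free for 12:10-13:25. Uma: not fully free for 12:10-13:25.

Divya, Ulla, Uma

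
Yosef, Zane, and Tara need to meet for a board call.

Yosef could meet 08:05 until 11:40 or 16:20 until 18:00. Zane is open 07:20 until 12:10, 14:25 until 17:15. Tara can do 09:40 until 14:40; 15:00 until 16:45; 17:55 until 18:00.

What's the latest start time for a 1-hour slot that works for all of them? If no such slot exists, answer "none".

10:40

Yosef ∩ Zane: 08:05-11:40, 16:20-17:15.
Yosef ∩ Zane ∩ Tara: 09:40-11:40, 16:20-16:45.
The last common window of at least 60 minutes is 09:40-11:40; a 60-minute meeting can start as late as 10:40 and still end by 11:40.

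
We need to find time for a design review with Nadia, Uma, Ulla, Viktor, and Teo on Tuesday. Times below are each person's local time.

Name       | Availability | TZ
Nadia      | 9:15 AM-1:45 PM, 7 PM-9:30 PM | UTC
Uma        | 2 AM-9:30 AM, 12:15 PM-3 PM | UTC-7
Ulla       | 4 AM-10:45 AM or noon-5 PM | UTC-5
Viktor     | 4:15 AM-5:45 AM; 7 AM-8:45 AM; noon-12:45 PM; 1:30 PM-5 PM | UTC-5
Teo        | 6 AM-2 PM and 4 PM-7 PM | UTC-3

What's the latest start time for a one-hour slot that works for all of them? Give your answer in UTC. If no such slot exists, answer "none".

20:30

Nadia in UTC: 09:15-13:45, 19:00-21:30.
Uma in UTC: 09:00-16:30, 19:15-22:00 (add 7h to convert from UTC-7).
Ulla in UTC: 09:00-15:45, 17:00-22:00 (add 5h to convert from UTC-5).
Viktor in UTC: 09:15-10:45, 12:00-13:45, 17:00-17:45, 18:30-22:00 (add 5h to convert from UTC-5).
Teo in UTC: 09:00-17:00, 19:00-22:00 (add 3h to convert from UTC-3).
Nadia ∩ Uma: 09:15-13:45, 19:15-21:30.
Nadia ∩ Uma ∩ Ulla: 09:15-13:45, 19:15-21:30.
Nadia ∩ Uma ∩ Ulla ∩ Viktor: 09:15-10:45, 12:00-13:45, 19:15-21:30.
Nadia ∩ Uma ∩ Ulla ∩ Viktor ∩ Teo: 09:15-10:45, 12:00-13:45, 19:15-21:30.
Those are the intersection windows.
The last common window of at least 60 minutes is 19:15-21:30; a 60-minute meeting can start as late as 20:30 and still end by 21:30.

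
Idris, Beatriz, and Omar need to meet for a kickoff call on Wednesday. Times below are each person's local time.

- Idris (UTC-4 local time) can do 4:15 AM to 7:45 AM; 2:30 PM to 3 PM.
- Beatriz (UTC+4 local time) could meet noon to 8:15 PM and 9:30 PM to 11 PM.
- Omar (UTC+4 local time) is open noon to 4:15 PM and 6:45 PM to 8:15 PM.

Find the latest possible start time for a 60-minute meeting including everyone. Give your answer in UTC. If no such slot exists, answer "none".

10:45

Idris in UTC: 08:15-11:45, 18:30-19:00 (add 4h to convert from UTC-4).
Beatriz in UTC: 08:00-16:15, 17:30-19:00 (subtract 4h to convert from UTC+4).
Omar in UTC: 08:00-12:15, 14:45-16:15 (subtract 4h to convert from UTC+4).
Idris ∩ Beatriz: 08:15-11:45, 18:30-19:00.
Idris ∩ Beatriz ∩ Omar: 08:15-11:45.
The last common window of at least 60 minutes is 08:15-11:45; a 60-minute meeting can start as late as 10:45 and still end by 11:45.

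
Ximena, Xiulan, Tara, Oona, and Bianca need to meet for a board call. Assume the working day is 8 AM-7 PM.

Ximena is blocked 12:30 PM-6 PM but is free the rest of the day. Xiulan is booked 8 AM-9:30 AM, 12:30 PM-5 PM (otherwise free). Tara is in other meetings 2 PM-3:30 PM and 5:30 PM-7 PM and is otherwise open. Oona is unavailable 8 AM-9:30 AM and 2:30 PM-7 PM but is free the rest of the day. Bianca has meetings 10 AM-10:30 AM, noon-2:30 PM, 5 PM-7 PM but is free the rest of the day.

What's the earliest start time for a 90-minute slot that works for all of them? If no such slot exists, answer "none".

Ximena free: 08:00-12:30, 18:00-19:00 (invert busy blocks within the working day).
Xiulan free: 09:30-12:30, 17:00-19:00 (invert busy blocks within the working day).
Tara free: 08:00-14:00, 15:30-17:30 (invert busy blocks within the working day).
Oona free: 09:30-14:30 (invert busy blocks within the working day).
Bianca free: 08:00-10:00, 10:30-12:00, 14:30-17:00 (invert busy blocks within the working day).
Ximena ∩ Xiulan: 09:30-12:30, 18:00-19:00.
Ximena ∩ Xiulan ∩ Tara: 09:30-12:30.
Ximena ∩ Xiulan ∩ Tara ∩ Oona: 09:30-12:30.
Ximena ∩ Xiulan ∩ Tara ∩ Oona ∩ Bianca: 09:30-10:00, 10:30-12:00.
So the common availability across everyone is 09:30-10:00, 10:30-12:00.
The first common window of at least 90 minutes is 10:30-12:00, so the earliest start is 10:30.

10:30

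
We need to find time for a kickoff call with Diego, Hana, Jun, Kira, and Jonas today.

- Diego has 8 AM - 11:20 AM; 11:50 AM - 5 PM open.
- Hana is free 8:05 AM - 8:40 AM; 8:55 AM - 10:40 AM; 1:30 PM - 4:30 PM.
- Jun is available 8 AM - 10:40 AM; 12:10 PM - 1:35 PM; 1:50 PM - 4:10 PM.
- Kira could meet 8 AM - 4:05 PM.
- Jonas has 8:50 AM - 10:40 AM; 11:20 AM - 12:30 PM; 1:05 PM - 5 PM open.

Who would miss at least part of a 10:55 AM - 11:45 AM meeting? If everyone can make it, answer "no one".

Diego, Hana, Jonas, Jun

Diego: not fully free for 10:55-11:45. Hana: not fully free for 10:55-11:45. Jun: not fully free for 10:55-11:45. Kira: free for 10:55-11:45. Jonas: not fully free for 10:55-11:45.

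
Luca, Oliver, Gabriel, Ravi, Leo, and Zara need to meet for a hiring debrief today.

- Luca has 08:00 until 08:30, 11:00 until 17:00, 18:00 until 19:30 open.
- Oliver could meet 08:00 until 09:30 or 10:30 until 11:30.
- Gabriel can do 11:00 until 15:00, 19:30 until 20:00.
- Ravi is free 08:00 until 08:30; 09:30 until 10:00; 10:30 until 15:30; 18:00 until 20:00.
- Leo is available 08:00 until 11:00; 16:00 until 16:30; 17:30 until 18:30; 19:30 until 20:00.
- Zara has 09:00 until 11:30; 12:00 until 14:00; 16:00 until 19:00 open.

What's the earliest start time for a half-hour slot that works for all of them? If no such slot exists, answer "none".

Luca ∩ Oliver: 08:00-08:30, 11:00-11:30.
Luca ∩ Oliver ∩ Gabriel: 11:00-11:30.
Luca ∩ Oliver ∩ Gabriel ∩ Ravi: 11:00-11:30.
Luca ∩ Oliver ∩ Gabriel ∩ Ravi ∩ Leo: ∅.
Luca ∩ Oliver ∩ Gabriel ∩ Ravi ∩ Leo ∩ Zara: ∅.
There is no time when everyone is free.
No common window is at least 30 minutes long.

none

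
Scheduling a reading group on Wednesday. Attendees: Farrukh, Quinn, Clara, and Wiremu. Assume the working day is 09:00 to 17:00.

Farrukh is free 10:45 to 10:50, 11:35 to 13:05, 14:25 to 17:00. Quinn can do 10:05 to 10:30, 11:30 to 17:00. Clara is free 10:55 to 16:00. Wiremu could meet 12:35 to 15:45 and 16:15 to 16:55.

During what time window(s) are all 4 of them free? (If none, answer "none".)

12:35-13:05, 14:25-15:45

Farrukh ∩ Quinn: 11:35-13:05, 14:25-17:00.
Farrukh ∩ Quinn ∩ Clara: 11:35-13:05, 14:25-16:00.
Farrukh ∩ Quinn ∩ Clara ∩ Wiremu: 12:35-13:05, 14:25-15:45.
Those are the intersection windows.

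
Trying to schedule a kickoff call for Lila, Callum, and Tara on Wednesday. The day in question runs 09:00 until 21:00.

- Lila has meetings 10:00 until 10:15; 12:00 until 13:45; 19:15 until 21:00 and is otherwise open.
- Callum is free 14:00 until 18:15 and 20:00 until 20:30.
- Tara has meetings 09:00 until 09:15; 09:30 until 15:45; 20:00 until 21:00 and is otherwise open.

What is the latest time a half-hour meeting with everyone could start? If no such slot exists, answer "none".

17:45

Lila free: 09:00-10:00, 10:15-12:00, 13:45-19:15 (invert busy blocks within the working day).
Callum free: 14:00-18:15, 20:00-20:30.
Tara free: 09:15-09:30, 15:45-20:00 (invert busy blocks within the working day).
Lila ∩ Callum: 14:00-18:15.
Lila ∩ Callum ∩ Tara: 15:45-18:15.
The last common window of at least 30 minutes is 15:45-18:15; a 30-minute meeting can start as late as 17:45 and still end by 18:15.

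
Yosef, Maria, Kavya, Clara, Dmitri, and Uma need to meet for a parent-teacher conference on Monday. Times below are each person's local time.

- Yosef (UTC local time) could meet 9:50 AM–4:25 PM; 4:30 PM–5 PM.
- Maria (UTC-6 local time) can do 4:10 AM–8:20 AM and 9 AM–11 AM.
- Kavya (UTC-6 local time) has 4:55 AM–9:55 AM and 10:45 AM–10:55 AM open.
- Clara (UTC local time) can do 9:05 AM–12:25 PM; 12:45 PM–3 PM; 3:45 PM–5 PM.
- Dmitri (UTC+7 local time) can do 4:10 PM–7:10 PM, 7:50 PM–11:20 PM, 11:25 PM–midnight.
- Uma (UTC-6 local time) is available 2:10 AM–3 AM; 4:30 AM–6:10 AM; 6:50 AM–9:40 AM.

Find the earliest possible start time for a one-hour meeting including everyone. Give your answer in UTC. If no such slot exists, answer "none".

10:55

Yosef in UTC: 09:50-16:25, 16:30-17:00.
Maria in UTC: 10:10-14:20, 15:00-17:00 (add 6h to convert from UTC-6).
Kavya in UTC: 10:55-15:55, 16:45-16:55 (add 6h to convert from UTC-6).
Clara in UTC: 09:05-12:25, 12:45-15:00, 15:45-17:00.
Dmitri in UTC: 09:10-12:10, 12:50-16:20, 16:25-17:00 (subtract 7h to convert from UTC+7).
Uma in UTC: 08:10-09:00, 10:30-12:10, 12:50-15:40 (add 6h to convert from UTC-6).
Yosef ∩ Maria: 10:10-14:20, 15:00-16:25, 16:30-17:00.
Yosef ∩ Maria ∩ Kavya: 10:55-14:20, 15:00-15:55, 16:45-16:55.
Yosef ∩ Maria ∩ Kavya ∩ Clara: 10:55-12:25, 12:45-14:20, 15:45-15:55, 16:45-16:55.
Yosef ∩ Maria ∩ Kavya ∩ Clara ∩ Dmitri: 10:55-12:10, 12:50-14:20, 15:45-15:55, 16:45-16:55.
Yosef ∩ Maria ∩ Kavya ∩ Clara ∩ Dmitri ∩ Uma: 10:55-12:10, 12:50-14:20.
The first common window of at least 60 minutes is 10:55-12:10, so the earliest start is 10:55.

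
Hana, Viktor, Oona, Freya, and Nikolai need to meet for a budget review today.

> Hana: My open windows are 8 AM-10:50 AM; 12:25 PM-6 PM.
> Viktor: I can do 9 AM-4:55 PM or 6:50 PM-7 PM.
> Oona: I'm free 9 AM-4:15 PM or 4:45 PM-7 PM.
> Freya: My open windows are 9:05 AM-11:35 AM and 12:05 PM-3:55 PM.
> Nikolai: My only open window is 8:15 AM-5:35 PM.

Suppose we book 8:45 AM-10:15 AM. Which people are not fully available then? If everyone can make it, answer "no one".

Freya, Oona, Viktor

Hana: free for 08:45-10:15. Viktor: not fully free for 08:45-10:15. Oona: not fully free for 08:45-10:15. Freya: not fully free for 08:45-10:15. Nikolai: free for 08:45-10:15.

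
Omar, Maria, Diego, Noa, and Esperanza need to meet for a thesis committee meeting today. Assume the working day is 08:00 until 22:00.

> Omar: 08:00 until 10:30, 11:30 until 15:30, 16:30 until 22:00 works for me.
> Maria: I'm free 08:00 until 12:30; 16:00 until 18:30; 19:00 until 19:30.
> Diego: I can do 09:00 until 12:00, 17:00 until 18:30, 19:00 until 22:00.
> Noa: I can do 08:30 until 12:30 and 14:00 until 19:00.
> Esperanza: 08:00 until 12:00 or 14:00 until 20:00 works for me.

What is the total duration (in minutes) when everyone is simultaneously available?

Omar ∩ Maria: 08:00-10:30, 11:30-12:30, 16:30-18:30, 19:00-19:30.
Omar ∩ Maria ∩ Diego: 09:00-10:30, 11:30-12:00, 17:00-18:30, 19:00-19:30.
Omar ∩ Maria ∩ Diego ∩ Noa: 09:00-10:30, 11:30-12:00, 17:00-18:30.
Omar ∩ Maria ∩ Diego ∩ Noa ∩ Esperanza: 09:00-10:30, 11:30-12:00, 17:00-18:30.
Those are the intersection windows.
Summing the common windows: 90 + 30 + 90 = 210 minutes.

210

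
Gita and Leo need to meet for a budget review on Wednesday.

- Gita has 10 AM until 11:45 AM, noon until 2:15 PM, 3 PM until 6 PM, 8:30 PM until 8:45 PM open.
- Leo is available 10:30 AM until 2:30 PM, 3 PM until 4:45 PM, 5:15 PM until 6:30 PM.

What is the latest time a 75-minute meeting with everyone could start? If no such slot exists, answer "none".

15:30

Gita ∩ Leo: 10:30-11:45, 12:00-14:15, 15:00-16:45, 17:15-18:00.
So the common availability across everyone is 10:30-11:45, 12:00-14:15, 15:00-16:45, 17:15-18:00.
The last common window of at least 75 minutes is 15:00-16:45; a 75-minute meeting can start as late as 15:30 and still end by 16:45.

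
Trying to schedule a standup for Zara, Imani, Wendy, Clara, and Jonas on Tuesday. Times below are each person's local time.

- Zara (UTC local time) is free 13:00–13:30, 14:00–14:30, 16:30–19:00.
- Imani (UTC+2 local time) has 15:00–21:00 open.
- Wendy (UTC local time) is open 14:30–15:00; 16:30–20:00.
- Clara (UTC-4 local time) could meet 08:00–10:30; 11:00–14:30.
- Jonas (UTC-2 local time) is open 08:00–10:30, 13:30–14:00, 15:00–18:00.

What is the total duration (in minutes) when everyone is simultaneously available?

Zara in UTC: 13:00-13:30, 14:00-14:30, 16:30-19:00.
Imani in UTC: 13:00-19:00 (subtract 2h to convert from UTC+2).
Wendy in UTC: 14:30-15:00, 16:30-20:00.
Clara in UTC: 12:00-14:30, 15:00-18:30 (add 4h to convert from UTC-4).
Jonas in UTC: 10:00-12:30, 15:30-16:00, 17:00-20:00 (add 2h to convert from UTC-2).
Zara ∩ Imani: 13:00-13:30, 14:00-14:30, 16:30-19:00.
Zara ∩ Imani ∩ Wendy: 16:30-19:00.
Zara ∩ Imani ∩ Wendy ∩ Clara: 16:30-18:30.
Zara ∩ Imani ∩ Wendy ∩ Clara ∩ Jonas: 17:00-18:30.
That's a single block of 90 minutes.

90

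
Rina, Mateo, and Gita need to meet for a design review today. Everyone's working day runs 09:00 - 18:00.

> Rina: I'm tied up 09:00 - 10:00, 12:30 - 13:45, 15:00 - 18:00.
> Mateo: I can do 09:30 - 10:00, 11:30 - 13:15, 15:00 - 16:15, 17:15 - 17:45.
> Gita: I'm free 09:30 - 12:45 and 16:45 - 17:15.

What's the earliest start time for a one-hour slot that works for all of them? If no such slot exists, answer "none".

Rina free: 10:00-12:30, 13:45-15:00 (invert busy blocks within the working day).
Mateo free: 09:30-10:00, 11:30-13:15, 15:00-16:15, 17:15-17:45.
Gita free: 09:30-12:45, 16:45-17:15.
Rina ∩ Mateo: 11:30-12:30.
Rina ∩ Mateo ∩ Gita: 11:30-12:30.
So the common availability across everyone is 11:30-12:30.
The first common window of at least 60 minutes is 11:30-12:30, so the earliest start is 11:30.

11:30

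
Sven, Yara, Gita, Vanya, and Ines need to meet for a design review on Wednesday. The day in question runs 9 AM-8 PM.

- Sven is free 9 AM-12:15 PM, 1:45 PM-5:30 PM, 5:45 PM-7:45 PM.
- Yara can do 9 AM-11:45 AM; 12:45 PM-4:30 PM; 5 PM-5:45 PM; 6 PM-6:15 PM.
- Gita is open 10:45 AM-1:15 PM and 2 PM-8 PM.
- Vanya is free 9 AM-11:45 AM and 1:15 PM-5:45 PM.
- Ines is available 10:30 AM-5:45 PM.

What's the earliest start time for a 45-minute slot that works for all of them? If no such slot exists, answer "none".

10:45

Sven ∩ Yara: 09:00-11:45, 13:45-16:30, 17:00-17:30, 18:00-18:15.
Sven ∩ Yara ∩ Gita: 10:45-11:45, 14:00-16:30, 17:00-17:30, 18:00-18:15.
Sven ∩ Yara ∩ Gita ∩ Vanya: 10:45-11:45, 14:00-16:30, 17:00-17:30.
Sven ∩ Yara ∩ Gita ∩ Vanya ∩ Ines: 10:45-11:45, 14:00-16:30, 17:00-17:30.
Those are the intersection windows.
The first common window of at least 45 minutes is 10:45-11:45, so the earliest start is 10:45.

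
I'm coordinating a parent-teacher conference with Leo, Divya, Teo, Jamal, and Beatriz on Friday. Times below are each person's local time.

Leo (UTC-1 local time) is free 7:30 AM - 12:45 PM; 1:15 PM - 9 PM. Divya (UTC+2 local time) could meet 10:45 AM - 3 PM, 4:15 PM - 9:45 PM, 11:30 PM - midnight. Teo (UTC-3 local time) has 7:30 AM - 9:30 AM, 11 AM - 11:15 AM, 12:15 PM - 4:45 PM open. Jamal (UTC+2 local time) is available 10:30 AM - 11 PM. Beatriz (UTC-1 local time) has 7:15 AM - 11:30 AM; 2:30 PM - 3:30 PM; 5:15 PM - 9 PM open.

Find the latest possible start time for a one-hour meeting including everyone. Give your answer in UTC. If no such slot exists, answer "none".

Leo in UTC: 08:30-13:45, 14:15-22:00 (add 1h to convert from UTC-1).
Divya in UTC: 08:45-13:00, 14:15-19:45, 21:30-22:00 (subtract 2h to convert from UTC+2).
Teo in UTC: 10:30-12:30, 14:00-14:15, 15:15-19:45 (add 3h to convert from UTC-3).
Jamal in UTC: 08:30-21:00 (subtract 2h to convert from UTC+2).
Beatriz in UTC: 08:15-12:30, 15:30-16:30, 18:15-22:00 (add 1h to convert from UTC-1).
Leo ∩ Divya: 08:45-13:00, 14:15-19:45, 21:30-22:00.
Leo ∩ Divya ∩ Teo: 10:30-12:30, 15:15-19:45.
Leo ∩ Divya ∩ Teo ∩ Jamal: 10:30-12:30, 15:15-19:45.
Leo ∩ Divya ∩ Teo ∩ Jamal ∩ Beatriz: 10:30-12:30, 15:30-16:30, 18:15-19:45.
The last common window of at least 60 minutes is 18:15-19:45; a 60-minute meeting can start as late as 18:45 and still end by 19:45.

18:45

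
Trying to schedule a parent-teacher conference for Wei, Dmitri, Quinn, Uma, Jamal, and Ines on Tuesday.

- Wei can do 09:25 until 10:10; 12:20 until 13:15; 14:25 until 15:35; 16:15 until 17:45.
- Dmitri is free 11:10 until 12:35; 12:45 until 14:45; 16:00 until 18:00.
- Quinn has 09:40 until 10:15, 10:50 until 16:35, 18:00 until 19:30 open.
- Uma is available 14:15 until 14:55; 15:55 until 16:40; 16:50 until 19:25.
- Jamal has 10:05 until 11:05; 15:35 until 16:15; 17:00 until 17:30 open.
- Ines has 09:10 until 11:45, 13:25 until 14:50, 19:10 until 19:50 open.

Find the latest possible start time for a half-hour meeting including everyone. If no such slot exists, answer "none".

none

Wei ∩ Dmitri: 12:20-12:35, 12:45-13:15, 14:25-14:45, 16:15-17:45.
Wei ∩ Dmitri ∩ Quinn: 12:20-12:35, 12:45-13:15, 14:25-14:45, 16:15-16:35.
Wei ∩ Dmitri ∩ Quinn ∩ Uma: 14:25-14:45, 16:15-16:35.
Wei ∩ Dmitri ∩ Quinn ∩ Uma ∩ Jamal: ∅.
Wei ∩ Dmitri ∩ Quinn ∩ Uma ∩ Jamal ∩ Ines: ∅.
There is no time when everyone is free.
No common window is at least 30 minutes long.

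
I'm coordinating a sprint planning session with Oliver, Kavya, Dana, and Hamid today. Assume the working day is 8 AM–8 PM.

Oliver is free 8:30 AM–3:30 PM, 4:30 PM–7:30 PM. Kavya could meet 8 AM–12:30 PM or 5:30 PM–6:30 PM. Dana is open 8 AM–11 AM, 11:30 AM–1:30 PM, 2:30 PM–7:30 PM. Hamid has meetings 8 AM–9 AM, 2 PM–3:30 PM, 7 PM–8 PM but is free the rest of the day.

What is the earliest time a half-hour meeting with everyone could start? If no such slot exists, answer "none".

Oliver free: 08:30-15:30, 16:30-19:30.
Kavya free: 08:00-12:30, 17:30-18:30.
Dana free: 08:00-11:00, 11:30-13:30, 14:30-19:30.
Hamid free: 09:00-14:00, 15:30-19:00 (invert busy blocks within the working day).
Oliver ∩ Kavya: 08:30-12:30, 17:30-18:30.
Oliver ∩ Kavya ∩ Dana: 08:30-11:00, 11:30-12:30, 17:30-18:30.
Oliver ∩ Kavya ∩ Dana ∩ Hamid: 09:00-11:00, 11:30-12:30, 17:30-18:30.
The first common window of at least 30 minutes is 09:00-11:00, so the earliest start is 09:00.

09:00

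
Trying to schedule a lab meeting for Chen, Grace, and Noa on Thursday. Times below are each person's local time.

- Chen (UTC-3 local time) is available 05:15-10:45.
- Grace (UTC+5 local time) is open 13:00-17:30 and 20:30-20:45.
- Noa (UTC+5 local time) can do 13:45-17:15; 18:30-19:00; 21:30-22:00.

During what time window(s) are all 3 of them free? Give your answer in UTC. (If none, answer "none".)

08:45-12:15

Chen in UTC: 08:15-13:45 (add 3h to convert from UTC-3).
Grace in UTC: 08:00-12:30, 15:30-15:45 (subtract 5h to convert from UTC+5).
Noa in UTC: 08:45-12:15, 13:30-14:00, 16:30-17:00 (subtract 5h to convert from UTC+5).
Chen ∩ Grace: 08:15-12:30.
Chen ∩ Grace ∩ Noa: 08:45-12:15.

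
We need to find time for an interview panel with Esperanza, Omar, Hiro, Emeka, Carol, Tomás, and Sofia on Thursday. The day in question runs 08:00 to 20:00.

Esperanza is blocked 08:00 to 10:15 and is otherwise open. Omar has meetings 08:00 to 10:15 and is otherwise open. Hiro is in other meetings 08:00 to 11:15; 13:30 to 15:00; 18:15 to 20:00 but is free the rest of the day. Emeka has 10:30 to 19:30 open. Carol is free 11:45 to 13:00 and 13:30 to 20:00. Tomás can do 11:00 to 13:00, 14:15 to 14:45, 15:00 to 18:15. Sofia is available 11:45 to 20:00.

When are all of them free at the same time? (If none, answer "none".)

11:45-13:00, 15:00-18:15

Esperanza free: 10:15-20:00 (invert busy blocks within the working day).
Omar free: 10:15-20:00 (invert busy blocks within the working day).
Hiro free: 11:15-13:30, 15:00-18:15 (invert busy blocks within the working day).
Emeka free: 10:30-19:30.
Carol free: 11:45-13:00, 13:30-20:00.
Tomás free: 11:00-13:00, 14:15-14:45, 15:00-18:15.
Sofia free: 11:45-20:00.
Esperanza ∩ Omar: 10:15-20:00.
Esperanza ∩ Omar ∩ Hiro: 11:15-13:30, 15:00-18:15.
Esperanza ∩ Omar ∩ Hiro ∩ Emeka: 11:15-13:30, 15:00-18:15.
Esperanza ∩ Omar ∩ Hiro ∩ Emeka ∩ Carol: 11:45-13:00, 15:00-18:15.
Esperanza ∩ Omar ∩ Hiro ∩ Emeka ∩ Carol ∩ Tomás: 11:45-13:00, 15:00-18:15.
Esperanza ∩ Omar ∩ Hiro ∩ Emeka ∩ Carol ∩ Tomás ∩ Sofia: 11:45-13:00, 15:00-18:15.
Those are the intersection windows.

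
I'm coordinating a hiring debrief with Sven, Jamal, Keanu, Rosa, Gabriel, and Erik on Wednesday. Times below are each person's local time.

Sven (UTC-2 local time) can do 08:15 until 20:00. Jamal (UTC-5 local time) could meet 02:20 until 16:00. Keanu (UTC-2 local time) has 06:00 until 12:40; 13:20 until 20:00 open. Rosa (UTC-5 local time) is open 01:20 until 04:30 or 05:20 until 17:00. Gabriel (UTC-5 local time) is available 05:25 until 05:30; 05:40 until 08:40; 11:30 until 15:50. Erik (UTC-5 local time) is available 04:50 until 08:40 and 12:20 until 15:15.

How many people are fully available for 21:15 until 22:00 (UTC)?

Sven in UTC: 10:15-22:00 (add 2h to convert from UTC-2).
Jamal in UTC: 07:20-21:00 (add 5h to convert from UTC-5).
Keanu in UTC: 08:00-14:40, 15:20-22:00 (add 2h to convert from UTC-2).
Rosa in UTC: 06:20-09:30, 10:20-22:00 (add 5h to convert from UTC-5).
Gabriel in UTC: 10:25-10:30, 10:40-13:40, 16:30-20:50 (add 5h to convert from UTC-5).
Erik in UTC: 09:50-13:40, 17:20-20:15 (add 5h to convert from UTC-5).
Sven, Keanu, and Rosa can make the full 21:15-22:00 slot — that's 3.

3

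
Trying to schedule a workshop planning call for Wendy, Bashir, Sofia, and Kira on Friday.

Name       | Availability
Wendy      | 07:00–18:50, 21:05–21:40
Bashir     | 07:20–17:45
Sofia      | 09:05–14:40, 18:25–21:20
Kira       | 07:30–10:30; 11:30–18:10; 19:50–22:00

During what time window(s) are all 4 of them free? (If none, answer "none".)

09:05-10:30, 11:30-14:40

Wendy ∩ Bashir: 07:20-17:45.
Wendy ∩ Bashir ∩ Sofia: 09:05-14:40.
Wendy ∩ Bashir ∩ Sofia ∩ Kira: 09:05-10:30, 11:30-14:40.
So the common availability across everyone is 09:05-10:30, 11:30-14:40.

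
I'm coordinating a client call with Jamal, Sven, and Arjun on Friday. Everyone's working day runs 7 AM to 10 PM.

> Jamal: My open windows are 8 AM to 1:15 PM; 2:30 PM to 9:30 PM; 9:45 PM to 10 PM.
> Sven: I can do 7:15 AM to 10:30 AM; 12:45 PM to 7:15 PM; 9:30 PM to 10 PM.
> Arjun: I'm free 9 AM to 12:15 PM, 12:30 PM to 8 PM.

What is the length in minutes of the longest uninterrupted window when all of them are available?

285

Jamal ∩ Sven: 08:00-10:30, 12:45-13:15, 14:30-19:15, 21:45-22:00.
Jamal ∩ Sven ∩ Arjun: 09:00-10:30, 12:45-13:15, 14:30-19:15.
The longest is 14:30-19:15 at 285 minutes.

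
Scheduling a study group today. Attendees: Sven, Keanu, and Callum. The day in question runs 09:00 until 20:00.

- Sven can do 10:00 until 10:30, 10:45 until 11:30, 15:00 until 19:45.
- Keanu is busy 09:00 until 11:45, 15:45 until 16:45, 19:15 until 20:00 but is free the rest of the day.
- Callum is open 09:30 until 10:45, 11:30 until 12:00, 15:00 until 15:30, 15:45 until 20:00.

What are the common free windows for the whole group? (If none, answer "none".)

15:00-15:30, 16:45-19:15

Sven free: 10:00-10:30, 10:45-11:30, 15:00-19:45.
Keanu free: 11:45-15:45, 16:45-19:15 (invert busy blocks within the working day).
Callum free: 09:30-10:45, 11:30-12:00, 15:00-15:30, 15:45-20:00.
Sven ∩ Keanu: 15:00-15:45, 16:45-19:15.
Sven ∩ Keanu ∩ Callum: 15:00-15:30, 16:45-19:15.
So the common availability across everyone is 15:00-15:30, 16:45-19:15.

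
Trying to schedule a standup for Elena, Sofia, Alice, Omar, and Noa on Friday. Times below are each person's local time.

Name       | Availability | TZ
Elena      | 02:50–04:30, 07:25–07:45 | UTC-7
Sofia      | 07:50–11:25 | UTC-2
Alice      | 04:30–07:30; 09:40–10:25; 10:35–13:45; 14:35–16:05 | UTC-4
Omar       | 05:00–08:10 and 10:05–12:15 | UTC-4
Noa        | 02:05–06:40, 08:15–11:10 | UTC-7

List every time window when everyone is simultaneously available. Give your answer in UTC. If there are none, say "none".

Elena in UTC: 09:50-11:30, 14:25-14:45 (add 7h to convert from UTC-7).
Sofia in UTC: 09:50-13:25 (add 2h to convert from UTC-2).
Alice in UTC: 08:30-11:30, 13:40-14:25, 14:35-17:45, 18:35-20:05 (add 4h to convert from UTC-4).
Omar in UTC: 09:00-12:10, 14:05-16:15 (add 4h to convert from UTC-4).
Noa in UTC: 09:05-13:40, 15:15-18:10 (add 7h to convert from UTC-7).
Elena ∩ Sofia: 09:50-11:30.
Elena ∩ Sofia ∩ Alice: 09:50-11:30.
Elena ∩ Sofia ∩ Alice ∩ Omar: 09:50-11:30.
Elena ∩ Sofia ∩ Alice ∩ Omar ∩ Noa: 09:50-11:30.
So the common availability across everyone is 09:50-11:30.

09:50-11:30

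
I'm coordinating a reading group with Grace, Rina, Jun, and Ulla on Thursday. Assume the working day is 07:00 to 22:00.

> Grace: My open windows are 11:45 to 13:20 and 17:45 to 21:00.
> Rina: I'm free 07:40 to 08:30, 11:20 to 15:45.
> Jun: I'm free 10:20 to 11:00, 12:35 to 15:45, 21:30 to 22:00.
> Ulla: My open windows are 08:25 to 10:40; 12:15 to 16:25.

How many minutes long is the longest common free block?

Grace ∩ Rina: 11:45-13:20.
Grace ∩ Rina ∩ Jun: 12:35-13:20.
Grace ∩ Rina ∩ Jun ∩ Ulla: 12:35-13:20.
So the common availability across everyone is 12:35-13:20.
The longest is 12:35-13:20 at 45 minutes.

45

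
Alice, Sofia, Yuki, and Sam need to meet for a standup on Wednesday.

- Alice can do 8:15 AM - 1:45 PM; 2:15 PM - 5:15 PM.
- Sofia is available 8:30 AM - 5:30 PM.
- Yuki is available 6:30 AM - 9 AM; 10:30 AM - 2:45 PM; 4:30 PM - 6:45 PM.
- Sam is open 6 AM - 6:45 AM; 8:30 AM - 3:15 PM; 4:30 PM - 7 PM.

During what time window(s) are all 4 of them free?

Alice ∩ Sofia: 08:30-13:45, 14:15-17:15.
Alice ∩ Sofia ∩ Yuki: 08:30-09:00, 10:30-13:45, 14:15-14:45, 16:30-17:15.
Alice ∩ Sofia ∩ Yuki ∩ Sam: 08:30-09:00, 10:30-13:45, 14:15-14:45, 16:30-17:15.

08:30-09:00, 10:30-13:45, 14:15-14:45, 16:30-17:15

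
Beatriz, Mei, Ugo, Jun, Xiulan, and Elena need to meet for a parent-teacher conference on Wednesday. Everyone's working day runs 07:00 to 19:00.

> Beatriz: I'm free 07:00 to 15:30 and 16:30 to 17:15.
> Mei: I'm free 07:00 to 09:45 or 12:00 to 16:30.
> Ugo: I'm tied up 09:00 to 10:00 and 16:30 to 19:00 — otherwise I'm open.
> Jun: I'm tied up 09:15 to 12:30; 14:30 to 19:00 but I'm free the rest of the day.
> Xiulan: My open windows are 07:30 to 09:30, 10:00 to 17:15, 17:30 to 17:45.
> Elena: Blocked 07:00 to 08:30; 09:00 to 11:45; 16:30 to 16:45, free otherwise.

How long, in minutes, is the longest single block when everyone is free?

120

Beatriz free: 07:00-15:30, 16:30-17:15.
Mei free: 07:00-09:45, 12:00-16:30.
Ugo free: 07:00-09:00, 10:00-16:30 (invert busy blocks within the working day).
Jun free: 07:00-09:15, 12:30-14:30 (invert busy blocks within the working day).
Xiulan free: 07:30-09:30, 10:00-17:15, 17:30-17:45.
Elena free: 08:30-09:00, 11:45-16:30, 16:45-19:00 (invert busy blocks within the working day).
Beatriz ∩ Mei: 07:00-09:45, 12:00-15:30.
Beatriz ∩ Mei ∩ Ugo: 07:00-09:00, 12:00-15:30.
Beatriz ∩ Mei ∩ Ugo ∩ Jun: 07:00-09:00, 12:30-14:30.
Beatriz ∩ Mei ∩ Ugo ∩ Jun ∩ Xiulan: 07:30-09:00, 12:30-14:30.
Beatriz ∩ Mei ∩ Ugo ∩ Jun ∩ Xiulan ∩ Elena: 08:30-09:00, 12:30-14:30.
The longest is 12:30-14:30 at 120 minutes.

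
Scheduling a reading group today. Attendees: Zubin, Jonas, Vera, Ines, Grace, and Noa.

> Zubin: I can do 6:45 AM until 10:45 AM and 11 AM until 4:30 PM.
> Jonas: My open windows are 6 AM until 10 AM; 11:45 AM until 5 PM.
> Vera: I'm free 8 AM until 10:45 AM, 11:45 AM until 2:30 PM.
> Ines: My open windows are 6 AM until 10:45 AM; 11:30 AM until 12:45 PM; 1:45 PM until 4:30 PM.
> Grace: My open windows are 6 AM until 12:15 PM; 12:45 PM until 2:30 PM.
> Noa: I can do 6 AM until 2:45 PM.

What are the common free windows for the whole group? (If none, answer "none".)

Zubin ∩ Jonas: 06:45-10:00, 11:45-16:30.
Zubin ∩ Jonas ∩ Vera: 08:00-10:00, 11:45-14:30.
Zubin ∩ Jonas ∩ Vera ∩ Ines: 08:00-10:00, 11:45-12:45, 13:45-14:30.
Zubin ∩ Jonas ∩ Vera ∩ Ines ∩ Grace: 08:00-10:00, 11:45-12:15, 13:45-14:30.
Zubin ∩ Jonas ∩ Vera ∩ Ines ∩ Grace ∩ Noa: 08:00-10:00, 11:45-12:15, 13:45-14:30.
So the common availability across everyone is 08:00-10:00, 11:45-12:15, 13:45-14:30.

08:00-10:00, 11:45-12:15, 13:45-14:30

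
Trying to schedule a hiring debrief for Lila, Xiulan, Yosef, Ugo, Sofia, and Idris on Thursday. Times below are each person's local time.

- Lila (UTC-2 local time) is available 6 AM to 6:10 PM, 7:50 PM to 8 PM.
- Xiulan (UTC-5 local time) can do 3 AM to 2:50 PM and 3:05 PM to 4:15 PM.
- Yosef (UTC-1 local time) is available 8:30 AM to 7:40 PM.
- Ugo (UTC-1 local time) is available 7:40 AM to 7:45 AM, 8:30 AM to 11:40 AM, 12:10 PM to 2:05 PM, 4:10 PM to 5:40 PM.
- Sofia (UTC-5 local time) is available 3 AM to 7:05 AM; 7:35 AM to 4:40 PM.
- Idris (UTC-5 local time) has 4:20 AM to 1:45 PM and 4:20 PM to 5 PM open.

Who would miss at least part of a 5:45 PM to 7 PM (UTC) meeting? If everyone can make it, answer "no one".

Idris, Ugo

Lila in UTC: 08:00-20:10, 21:50-22:00 (add 2h to convert from UTC-2).
Xiulan in UTC: 08:00-19:50, 20:05-21:15 (add 5h to convert from UTC-5).
Yosef in UTC: 09:30-20:40 (add 1h to convert from UTC-1).
Ugo in UTC: 08:40-08:45, 09:30-12:40, 13:10-15:05, 17:10-18:40 (add 1h to convert from UTC-1).
Sofia in UTC: 08:00-12:05, 12:35-21:40 (add 5h to convert from UTC-5).
Idris in UTC: 09:20-18:45, 21:20-22:00 (add 5h to convert from UTC-5).
Lila: free for 17:45-19:00. Xiulan: free for 17:45-19:00. Yosef: free for 17:45-19:00. Ugo: not fully free for 17:45-19:00. Sofia: free for 17:45-19:00. Idris: not fully free for 17:45-19:00.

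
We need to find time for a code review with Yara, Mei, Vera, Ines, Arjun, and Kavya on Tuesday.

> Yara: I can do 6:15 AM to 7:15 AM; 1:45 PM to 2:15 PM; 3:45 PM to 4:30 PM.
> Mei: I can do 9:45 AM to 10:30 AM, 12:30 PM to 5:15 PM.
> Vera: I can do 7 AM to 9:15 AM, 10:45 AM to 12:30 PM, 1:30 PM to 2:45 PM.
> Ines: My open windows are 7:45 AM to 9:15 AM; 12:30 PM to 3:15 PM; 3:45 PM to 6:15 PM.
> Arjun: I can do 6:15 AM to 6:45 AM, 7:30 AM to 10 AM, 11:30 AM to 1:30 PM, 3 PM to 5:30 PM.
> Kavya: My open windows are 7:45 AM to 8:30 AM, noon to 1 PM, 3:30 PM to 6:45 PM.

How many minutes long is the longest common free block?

Yara ∩ Mei: 13:45-14:15, 15:45-16:30.
Yara ∩ Mei ∩ Vera: 13:45-14:15.
Yara ∩ Mei ∩ Vera ∩ Ines: 13:45-14:15.
Yara ∩ Mei ∩ Vera ∩ Ines ∩ Arjun: ∅.
Yara ∩ Mei ∩ Vera ∩ Ines ∩ Arjun ∩ Kavya: ∅.
There is no time when everyone is free.
No common window exists, so the longest block is 0 minutes.

0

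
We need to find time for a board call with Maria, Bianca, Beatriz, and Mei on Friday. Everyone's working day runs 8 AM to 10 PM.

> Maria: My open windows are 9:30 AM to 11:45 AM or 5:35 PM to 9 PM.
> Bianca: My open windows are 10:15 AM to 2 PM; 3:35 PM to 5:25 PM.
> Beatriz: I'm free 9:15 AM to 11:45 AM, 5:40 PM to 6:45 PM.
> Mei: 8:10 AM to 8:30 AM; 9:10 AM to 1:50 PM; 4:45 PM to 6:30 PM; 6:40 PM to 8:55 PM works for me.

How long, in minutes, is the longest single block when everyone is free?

90

Maria ∩ Bianca: 10:15-11:45.
Maria ∩ Bianca ∩ Beatriz: 10:15-11:45.
Maria ∩ Bianca ∩ Beatriz ∩ Mei: 10:15-11:45.
The longest is 10:15-11:45 at 90 minutes.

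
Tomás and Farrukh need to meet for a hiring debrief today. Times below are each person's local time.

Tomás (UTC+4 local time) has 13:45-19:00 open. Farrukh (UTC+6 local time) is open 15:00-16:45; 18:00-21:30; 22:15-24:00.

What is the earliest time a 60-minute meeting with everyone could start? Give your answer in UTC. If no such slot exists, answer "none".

Tomás in UTC: 09:45-15:00 (subtract 4h to convert from UTC+4).
Farrukh in UTC: 09:00-10:45, 12:00-15:30, 16:15-18:00 (subtract 6h to convert from UTC+6).
Tomás ∩ Farrukh: 09:45-10:45, 12:00-15:00.
The first common window of at least 60 minutes is 09:45-10:45, so the earliest start is 09:45.

09:45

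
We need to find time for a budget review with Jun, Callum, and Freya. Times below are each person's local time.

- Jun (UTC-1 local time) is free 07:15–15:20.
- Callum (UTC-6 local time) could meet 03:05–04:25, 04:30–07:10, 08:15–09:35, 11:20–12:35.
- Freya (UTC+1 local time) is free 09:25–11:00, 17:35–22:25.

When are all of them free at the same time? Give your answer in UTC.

09:05-10:00

Jun in UTC: 08:15-16:20 (add 1h to convert from UTC-1).
Callum in UTC: 09:05-10:25, 10:30-13:10, 14:15-15:35, 17:20-18:35 (add 6h to convert from UTC-6).
Freya in UTC: 08:25-10:00, 16:35-21:25 (subtract 1h to convert from UTC+1).
Jun ∩ Callum: 09:05-10:25, 10:30-13:10, 14:15-15:35.
Jun ∩ Callum ∩ Freya: 09:05-10:00.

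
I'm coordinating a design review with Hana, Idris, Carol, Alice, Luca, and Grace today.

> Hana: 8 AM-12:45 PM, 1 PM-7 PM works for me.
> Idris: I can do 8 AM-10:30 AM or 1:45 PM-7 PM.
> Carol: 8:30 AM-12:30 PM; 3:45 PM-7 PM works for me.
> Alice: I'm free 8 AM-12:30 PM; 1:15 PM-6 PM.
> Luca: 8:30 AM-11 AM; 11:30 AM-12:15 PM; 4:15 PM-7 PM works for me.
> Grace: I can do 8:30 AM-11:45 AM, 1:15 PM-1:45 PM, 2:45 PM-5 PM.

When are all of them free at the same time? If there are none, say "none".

Hana ∩ Idris: 08:00-10:30, 13:45-19:00.
Hana ∩ Idris ∩ Carol: 08:30-10:30, 15:45-19:00.
Hana ∩ Idris ∩ Carol ∩ Alice: 08:30-10:30, 15:45-18:00.
Hana ∩ Idris ∩ Carol ∩ Alice ∩ Luca: 08:30-10:30, 16:15-18:00.
Hana ∩ Idris ∩ Carol ∩ Alice ∩ Luca ∩ Grace: 08:30-10:30, 16:15-17:00.
So the common availability across everyone is 08:30-10:30, 16:15-17:00.

08:30-10:30, 16:15-17:00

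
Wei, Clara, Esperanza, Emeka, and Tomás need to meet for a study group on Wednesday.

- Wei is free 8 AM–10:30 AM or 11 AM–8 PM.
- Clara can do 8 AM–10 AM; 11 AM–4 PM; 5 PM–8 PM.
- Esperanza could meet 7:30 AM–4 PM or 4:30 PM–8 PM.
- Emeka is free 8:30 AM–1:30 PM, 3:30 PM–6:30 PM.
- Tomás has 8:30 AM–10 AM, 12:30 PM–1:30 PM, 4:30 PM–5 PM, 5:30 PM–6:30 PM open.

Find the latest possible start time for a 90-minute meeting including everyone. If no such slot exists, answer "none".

Wei ∩ Clara: 08:00-10:00, 11:00-16:00, 17:00-20:00.
Wei ∩ Clara ∩ Esperanza: 08:00-10:00, 11:00-16:00, 17:00-20:00.
Wei ∩ Clara ∩ Esperanza ∩ Emeka: 08:30-10:00, 11:00-13:30, 15:30-16:00, 17:00-18:30.
Wei ∩ Clara ∩ Esperanza ∩ Emeka ∩ Tomás: 08:30-10:00, 12:30-13:30, 17:30-18:30.
So the common availability across everyone is 08:30-10:00, 12:30-13:30, 17:30-18:30.
The last common window of at least 90 minutes is 08:30-10:00; a 90-minute meeting can start as late as 08:30 and still end by 10:00.

08:30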